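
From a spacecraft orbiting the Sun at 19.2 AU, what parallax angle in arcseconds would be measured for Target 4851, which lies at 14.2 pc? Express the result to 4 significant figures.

p (arcsec) = B (AU) / d (pc).
p = 19.2 / 14.2 = 1.3521 arcsec.

1.352 arcsec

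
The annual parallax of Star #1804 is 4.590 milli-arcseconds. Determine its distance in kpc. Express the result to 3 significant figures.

0.218 kpc

p = 4.590 milli-arcseconds = 0.004590 arcsec.
d = 1/p = 1/0.004590 = 217.86 pc.
= 0.21786 kpc.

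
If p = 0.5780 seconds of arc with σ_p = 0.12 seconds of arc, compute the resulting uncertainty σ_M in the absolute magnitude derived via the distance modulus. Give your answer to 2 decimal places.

M = m − 5 log₁₀ d + 5 = m + 5 log₁₀ p + 5, so ∂M/∂p = 5/(p ln 10).
σ_M = (5/ln 10) · (σ_p/p) = 2.1715 × 0.12/0.5780 = 2.1715 × 0.20761 = 0.45083.

σ_M = 0.45 mag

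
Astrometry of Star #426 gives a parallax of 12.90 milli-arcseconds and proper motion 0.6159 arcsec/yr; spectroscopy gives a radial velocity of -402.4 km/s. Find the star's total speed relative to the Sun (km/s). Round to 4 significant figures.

d = 1/p = 1/0.01290″ = 77.519 pc.
v_t = 4.740 μ d = 4.740 × 0.6159 × 77.519 = 226.31 km/s.
v = √(v_r² + v_t²) = √((-402.4)² + 226.31²) = √213142 = 461.67 km/s.

461.7 km/s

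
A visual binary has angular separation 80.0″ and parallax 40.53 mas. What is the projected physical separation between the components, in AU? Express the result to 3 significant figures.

d = 1/p = 1/0.04053″ = 24.673 pc.
At distance d (pc), an angle of θ arcsec spans θ·d AU: s = 80.0 × 24.673 = 1973.8 AU.

1970 AU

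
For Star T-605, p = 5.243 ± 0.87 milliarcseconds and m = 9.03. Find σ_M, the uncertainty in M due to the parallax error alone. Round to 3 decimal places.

σ_M = 0.360 mag

M = m − 5 log₁₀ d + 5 = m + 5 log₁₀ p + 5, so ∂M/∂p = 5/(p ln 10).
σ_M = (5/ln 10) · (σ_p/p) = 2.1715 × 0.87/5.243 = 2.1715 × 0.16594 = 0.36034.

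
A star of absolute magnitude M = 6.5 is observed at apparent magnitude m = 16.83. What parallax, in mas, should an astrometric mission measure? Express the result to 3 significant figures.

m − M = 16.83 − 6.5 = 10.33.
d = 10^((m−M)/5 + 1) = 10^3.066 = 1164.1 pc.
p = 1/d = 1/1164.1 = 0.00085903 arcsec = 0.85903 mas.

0.859 mas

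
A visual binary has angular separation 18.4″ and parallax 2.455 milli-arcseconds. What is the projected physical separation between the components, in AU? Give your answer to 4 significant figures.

d = 1/p = 1/0.002455″ = 407.33 pc.
At distance d (pc), an angle of θ arcsec spans θ·d AU: s = 18.4 × 407.33 = 7494.9 AU.

7495 AU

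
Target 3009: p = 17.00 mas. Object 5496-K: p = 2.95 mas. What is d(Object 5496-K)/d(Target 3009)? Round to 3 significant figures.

Since d = 1/p, d_B/d_A = p_A/p_B.
= 17.00 / 2.95 = 5.7627.

5.76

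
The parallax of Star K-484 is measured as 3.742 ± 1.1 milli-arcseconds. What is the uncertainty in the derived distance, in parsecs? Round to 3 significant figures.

78.6 pc

d = 1/p, so σ_d = σ_p / p².
σ_d = 0.00110 / (0.003742)² = 0.00110 / 0.000014003 = 78.555 pc.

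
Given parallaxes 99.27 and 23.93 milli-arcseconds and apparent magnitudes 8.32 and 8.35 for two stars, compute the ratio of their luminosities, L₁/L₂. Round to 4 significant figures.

L₁/L₂ = 0.05974

d₁ = 1/p₁ = 1/0.09927″ = 10.074 pc; d₂ = 1/p₂ = 1/0.02393″ = 41.789 pc.
M₁ = m₁ − 5 log₁₀ d₁ + 5 = 8.32 − 5.0160 + 5 = 8.3040.
M₂ = 8.35 − 8.1053 + 5 = 5.2447.
L₁/L₂ = 10^(0.4(M₂ − M₁)) = 10^(0.4 × (-3.0593)) = 10^(-1.22372) = 0.059742.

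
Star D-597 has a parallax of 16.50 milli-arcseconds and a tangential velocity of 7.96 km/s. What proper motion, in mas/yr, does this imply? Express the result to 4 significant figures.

27.71 mas/yr

d = 1/p = 1/0.01650″ = 60.606 pc.
μ = v_t / (4.74 d) = 7.96 / (4.74 × 60.606) = 7.96 / 287.27 = 0.027709 ″/yr = 27.709 mas/yr.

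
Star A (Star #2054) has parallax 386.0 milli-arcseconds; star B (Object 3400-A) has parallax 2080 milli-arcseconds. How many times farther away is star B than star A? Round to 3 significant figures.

Since d = 1/p, d_B/d_A = p_A/p_B.
= 386.0 / 2080 = 0.18558.

0.186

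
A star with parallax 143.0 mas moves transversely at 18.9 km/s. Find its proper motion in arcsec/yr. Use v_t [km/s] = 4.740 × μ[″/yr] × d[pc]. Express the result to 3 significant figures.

0.570 arcsec/yr

d = 1/p = 1/0.1430″ = 6.993 pc.
μ = v_t / (4.74 d) = 18.9 / (4.74 × 6.993) = 18.9 / 33.147 = 0.57019 ″/yr.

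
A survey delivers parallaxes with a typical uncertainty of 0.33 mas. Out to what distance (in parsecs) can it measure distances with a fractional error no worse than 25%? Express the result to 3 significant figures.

σ_d/d = σ_p/p, so the condition is σ_p/p ≤ 0.25, i.e. p ≥ σ_p/0.25.
p_min = 0.33/0.25 = 1.32 mas = 0.00132 arcsec.
d_max = 1/p_min = 1/0.00132 = 757.58 pc.

758 pc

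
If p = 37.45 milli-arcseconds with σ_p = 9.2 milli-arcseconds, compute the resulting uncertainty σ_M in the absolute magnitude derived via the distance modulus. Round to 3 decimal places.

σ_M = 0.533 mag

M = m − 5 log₁₀ d + 5 = m + 5 log₁₀ p + 5, so ∂M/∂p = 5/(p ln 10).
σ_M = (5/ln 10) · (σ_p/p) = 2.1715 × 9.2/37.45 = 2.1715 × 0.24566 = 0.53345.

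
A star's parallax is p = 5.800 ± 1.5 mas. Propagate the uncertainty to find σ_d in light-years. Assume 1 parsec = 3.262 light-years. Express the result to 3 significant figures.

145 ly

d = 1/p, so σ_d = σ_p / p².
σ_d = 0.00150 / (0.005800)² = 0.00150 / 0.00003364 = 44.59 pc = 44.59 × 3.262 ly = 145.45 ly.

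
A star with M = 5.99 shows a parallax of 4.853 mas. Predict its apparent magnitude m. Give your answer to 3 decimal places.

m = 12.560

d = 1/p = 1/0.004853″ = 206.06 pc.
m − M = 5 log₁₀ d − 5 = 5 log₁₀(206.06) − 5 = 11.5700 − 5 = 6.5700.
m = M + (m − M) = 5.99 + 6.5700 = 12.560.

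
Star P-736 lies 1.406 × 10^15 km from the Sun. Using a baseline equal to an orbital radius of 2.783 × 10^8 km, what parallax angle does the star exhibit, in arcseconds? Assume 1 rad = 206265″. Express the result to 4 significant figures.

θ ≈ B/d = (2.783 × 10^8) / (1.406 × 10^15) = 1.9794 × 10^-7 rad.
In arcseconds: 1.9794 × 10^-7 × 206265 = 0.040828″.

0.04083 arcsec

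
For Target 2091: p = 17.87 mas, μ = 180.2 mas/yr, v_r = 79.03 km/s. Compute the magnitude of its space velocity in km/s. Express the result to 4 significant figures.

d = 1/p = 1/0.01787″ = 55.96 pc.
μ = 180.2 mas/yr = 0.1802 ″/yr.
v_t = 4.740 μ d = 4.740 × 0.1802 × 55.96 = 47.798 km/s.
v = √(v_r² + v_t²) = √(79.03² + 47.798²) = √8530.39 = 92.36 km/s.

92.36 km/s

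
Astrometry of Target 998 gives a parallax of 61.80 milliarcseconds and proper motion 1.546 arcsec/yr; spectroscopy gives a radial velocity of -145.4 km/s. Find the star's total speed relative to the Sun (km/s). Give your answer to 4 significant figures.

d = 1/p = 1/0.06180″ = 16.181 pc.
v_t = 4.740 μ d = 4.740 × 1.546 × 16.181 = 118.58 km/s.
v = √(v_r² + v_t²) = √((-145.4)² + 118.58²) = √35202.4 = 187.62 km/s.

187.6 km/s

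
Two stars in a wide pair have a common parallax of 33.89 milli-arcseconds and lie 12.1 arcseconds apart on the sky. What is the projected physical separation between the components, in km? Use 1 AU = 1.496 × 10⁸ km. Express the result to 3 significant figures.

d = 1/p = 1/0.03389″ = 29.507 pc.
At distance d (pc), an angle of θ arcsec spans θ·d AU: s = 12.1 × 29.507 = 357.03 AU.
= 357.03 × 1.496 × 10⁸ km = 5.3412 × 10^10 km.

5.34 × 10^10 km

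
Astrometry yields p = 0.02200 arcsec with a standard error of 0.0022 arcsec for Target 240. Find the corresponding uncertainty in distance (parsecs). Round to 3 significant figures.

d = 1/p, so σ_d = σ_p / p².
σ_d = 0.00220 / (0.02200)² = 0.00220 / 0.000484 = 4.5455 pc.

4.55 pc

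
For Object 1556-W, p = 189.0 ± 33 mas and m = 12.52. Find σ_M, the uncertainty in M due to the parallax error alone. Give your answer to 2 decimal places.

M = m − 5 log₁₀ d + 5 = m + 5 log₁₀ p + 5, so ∂M/∂p = 5/(p ln 10).
σ_M = (5/ln 10) · (σ_p/p) = 2.1715 × 33/189.0 = 2.1715 × 0.1746 = 0.37914.

σ_M = 0.38 mag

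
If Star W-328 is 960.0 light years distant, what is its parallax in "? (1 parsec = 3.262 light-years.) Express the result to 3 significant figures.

d = 960.0 ly ÷ 3.262 = 294.3 pc.
p = 1/d = 1/294.3 = 0.0033979 arcsec.

0.00340 "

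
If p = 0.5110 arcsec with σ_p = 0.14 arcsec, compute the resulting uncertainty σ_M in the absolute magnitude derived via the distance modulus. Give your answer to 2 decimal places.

σ_M = 0.59 mag

M = m − 5 log₁₀ d + 5 = m + 5 log₁₀ p + 5, so ∂M/∂p = 5/(p ln 10).
σ_M = (5/ln 10) · (σ_p/p) = 2.1715 × 0.14/0.5110 = 2.1715 × 0.27397 = 0.59493.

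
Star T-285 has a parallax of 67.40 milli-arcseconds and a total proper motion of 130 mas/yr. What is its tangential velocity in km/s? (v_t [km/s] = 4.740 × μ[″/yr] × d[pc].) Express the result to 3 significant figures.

9.14 km/s

d = 1/p = 1/0.06740″ = 14.837 pc.
μ = 130 mas/yr = 0.130 ″/yr.
v_t = 4.74 × μ × d = 4.74 × 0.130 × 14.837 = 9.1426 km/s.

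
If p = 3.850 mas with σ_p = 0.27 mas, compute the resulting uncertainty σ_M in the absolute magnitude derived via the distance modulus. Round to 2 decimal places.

σ_M = 0.15 mag

M = m − 5 log₁₀ d + 5 = m + 5 log₁₀ p + 5, so ∂M/∂p = 5/(p ln 10).
σ_M = (5/ln 10) · (σ_p/p) = 2.1715 × 0.27/3.850 = 2.1715 × 0.07013 = 0.15229.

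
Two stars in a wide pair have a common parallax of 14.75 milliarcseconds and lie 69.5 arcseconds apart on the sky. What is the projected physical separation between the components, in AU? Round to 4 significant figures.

4712 AU

d = 1/p = 1/0.01475″ = 67.797 pc.
At distance d (pc), an angle of θ arcsec spans θ·d AU: s = 69.5 × 67.797 = 4711.9 AU.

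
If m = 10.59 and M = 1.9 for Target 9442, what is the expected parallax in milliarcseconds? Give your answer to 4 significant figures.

m − M = 10.59 − 1.9 = 8.69.
d = 10^((m−M)/5 + 1) = 10^2.738 = 547.02 pc.
p = 1/d = 1/547.02 = 0.0018281 arcsec = 1.8281 mas.

1.828 mas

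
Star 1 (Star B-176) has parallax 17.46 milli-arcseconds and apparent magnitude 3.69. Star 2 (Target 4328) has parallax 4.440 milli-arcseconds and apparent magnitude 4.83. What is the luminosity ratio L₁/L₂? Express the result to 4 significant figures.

d₁ = 1/p₁ = 1/0.01746″ = 57.274 pc; d₂ = 1/p₂ = 1/0.004440″ = 225.23 pc.
M₁ = m₁ − 5 log₁₀ d₁ + 5 = 3.69 − 8.7898 + 5 = -0.0998.
M₂ = 4.83 − 11.7631 + 5 = -1.9331.
L₁/L₂ = 10^(0.4(M₂ − M₁)) = 10^(0.4 × (-1.8333)) = 10^(-0.73332) = 0.18479.

L₁/L₂ = 0.1848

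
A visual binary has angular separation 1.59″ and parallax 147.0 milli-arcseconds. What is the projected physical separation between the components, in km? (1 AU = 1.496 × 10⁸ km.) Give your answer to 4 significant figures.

1.618 × 10^9 km

d = 1/p = 1/0.1470″ = 6.8027 pc.
At distance d (pc), an angle of θ arcsec spans θ·d AU: s = 1.59 × 6.8027 = 10.816 AU.
= 10.816 × 1.496 × 10⁸ km = 1.6181 × 10^9 km.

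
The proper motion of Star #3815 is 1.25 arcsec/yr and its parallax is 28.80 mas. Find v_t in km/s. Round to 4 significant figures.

205.7 km/s

d = 1/p = 1/0.02880″ = 34.722 pc.
v_t = 4.74 × μ × d = 4.74 × 1.25 × 34.722 = 205.73 km/s.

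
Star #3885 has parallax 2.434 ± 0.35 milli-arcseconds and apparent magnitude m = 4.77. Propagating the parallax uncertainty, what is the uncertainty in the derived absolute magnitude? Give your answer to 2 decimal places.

M = m − 5 log₁₀ d + 5 = m + 5 log₁₀ p + 5, so ∂M/∂p = 5/(p ln 10).
σ_M = (5/ln 10) · (σ_p/p) = 2.1715 × 0.35/2.434 = 2.1715 × 0.1438 = 0.31226.

σ_M = 0.31 mag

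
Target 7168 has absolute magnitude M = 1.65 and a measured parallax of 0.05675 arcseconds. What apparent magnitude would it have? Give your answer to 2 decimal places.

d = 1/p = 1/0.05675″ = 17.621 pc.
m − M = 5 log₁₀ d − 5 = 5 log₁₀(17.621) − 5 = 6.2302 − 5 = 1.2302.
m = M + (m − M) = 1.65 + 1.2302 = 2.88.

m = 2.88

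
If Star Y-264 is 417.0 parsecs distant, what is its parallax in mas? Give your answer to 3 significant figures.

2.40 mas

p = 1/d = 1/417 = 0.0023981 arcsec.
= 0.0023981 × 1000 = 2.3981 mas.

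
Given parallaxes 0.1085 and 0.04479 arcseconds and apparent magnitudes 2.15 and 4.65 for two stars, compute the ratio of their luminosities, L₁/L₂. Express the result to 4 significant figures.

L₁/L₂ = 1.704

d₁ = 1/p₁ = 1/0.1085″ = 9.2166 pc; d₂ = 1/p₂ = 1/0.04479″ = 22.326 pc.
M₁ = m₁ − 5 log₁₀ d₁ + 5 = 2.15 − 4.8229 + 5 = 2.3271.
M₂ = 4.65 − 6.7441 + 5 = 2.9059.
L₁/L₂ = 10^(0.4(M₂ − M₁)) = 10^(0.4 × 0.5788) = 10^0.23152 = 1.7042.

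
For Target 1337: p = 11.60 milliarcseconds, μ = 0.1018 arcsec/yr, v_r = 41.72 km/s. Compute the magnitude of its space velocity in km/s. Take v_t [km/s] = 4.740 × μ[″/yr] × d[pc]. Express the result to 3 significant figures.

58.9 km/s

d = 1/p = 1/0.01160″ = 86.207 pc.
v_t = 4.740 μ d = 4.740 × 0.1018 × 86.207 = 41.598 km/s.
v = √(v_r² + v_t²) = √(41.72² + 41.598²) = √3470.95 = 58.915 km/s.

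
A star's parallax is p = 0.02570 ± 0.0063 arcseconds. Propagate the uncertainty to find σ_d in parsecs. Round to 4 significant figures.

d = 1/p, so σ_d = σ_p / p².
σ_d = 0.00630 / (0.02570)² = 0.00630 / 0.00066049 = 9.5384 pc.

9.538 pc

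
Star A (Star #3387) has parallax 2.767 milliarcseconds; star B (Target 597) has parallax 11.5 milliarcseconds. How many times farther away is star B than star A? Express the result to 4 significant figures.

0.2406

Since d = 1/p, d_B/d_A = p_A/p_B.
= 2.767 / 11.5 = 0.24061.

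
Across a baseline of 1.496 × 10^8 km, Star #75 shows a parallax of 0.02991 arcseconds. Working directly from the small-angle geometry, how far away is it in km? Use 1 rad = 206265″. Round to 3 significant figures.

1.03 × 10^15 km

θ = 0.02991″ = 0.02991/206265 = 1.4501 × 10^-7 rad.
d = B/θ = (1.496 × 10^8) / (1.4501 × 10^-7) = 1.0317 × 10^15 km.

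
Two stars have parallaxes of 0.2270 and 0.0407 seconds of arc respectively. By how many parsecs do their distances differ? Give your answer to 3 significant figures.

d_A = 1/0.2270″ = 4.4053 pc; d_B = 1/0.04070″ = 24.57 pc.
|d_B − d_A| = |24.57 − 4.4053| = 20.165 pc.

20.2 pc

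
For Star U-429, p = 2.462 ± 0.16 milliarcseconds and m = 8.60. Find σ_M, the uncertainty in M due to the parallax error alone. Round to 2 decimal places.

M = m − 5 log₁₀ d + 5 = m + 5 log₁₀ p + 5, so ∂M/∂p = 5/(p ln 10).
σ_M = (5/ln 10) · (σ_p/p) = 2.1715 × 0.16/2.462 = 2.1715 × 0.064988 = 0.14112.

σ_M = 0.14 mag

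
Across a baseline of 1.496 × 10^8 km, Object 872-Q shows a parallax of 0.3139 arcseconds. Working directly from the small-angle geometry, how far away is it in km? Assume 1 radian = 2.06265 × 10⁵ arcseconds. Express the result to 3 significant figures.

θ = 0.3139″ = 0.3139/206265 = 1.5218 × 10^-6 rad.
d = B/θ = (1.496 × 10^8) / (1.5218 × 10^-6) = 9.8305 × 10^13 km.

9.83 × 10^13 km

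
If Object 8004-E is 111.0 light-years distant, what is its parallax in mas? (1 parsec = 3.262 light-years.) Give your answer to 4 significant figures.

29.39 mas

d = 111.0 ly ÷ 3.262 = 34.028 pc.
p = 1/d = 1/34.028 = 0.029388 arcsec.
= 0.029388 × 1000 = 29.388 mas.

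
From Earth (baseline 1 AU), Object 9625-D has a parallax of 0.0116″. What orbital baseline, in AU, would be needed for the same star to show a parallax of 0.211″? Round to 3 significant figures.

Parallax scales linearly with baseline: p ∝ B, so B = p_target / p_Earth × 1 AU.
B = 0.211 / 0.0116 = 18.19 AU.

18.2 AU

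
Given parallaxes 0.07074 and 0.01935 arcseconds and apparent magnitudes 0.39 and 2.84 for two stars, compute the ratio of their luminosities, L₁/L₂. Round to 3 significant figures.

d₁ = 1/p₁ = 1/0.07074″ = 14.136 pc; d₂ = 1/p₂ = 1/0.01935″ = 51.68 pc.
M₁ = m₁ − 5 log₁₀ d₁ + 5 = 0.39 − 5.7516 + 5 = -0.3616.
M₂ = 2.84 − 8.5666 + 5 = -0.7266.
L₁/L₂ = 10^(0.4(M₂ − M₁)) = 10^(0.4 × (-0.3650)) = 10^(-0.14600) = 0.7145.

L₁/L₂ = 0.715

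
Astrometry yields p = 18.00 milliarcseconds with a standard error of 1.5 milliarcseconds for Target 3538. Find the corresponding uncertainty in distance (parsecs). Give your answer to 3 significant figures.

4.63 pc

d = 1/p, so σ_d = σ_p / p².
σ_d = 0.00150 / (0.01800)² = 0.00150 / 0.000324 = 4.6296 pc.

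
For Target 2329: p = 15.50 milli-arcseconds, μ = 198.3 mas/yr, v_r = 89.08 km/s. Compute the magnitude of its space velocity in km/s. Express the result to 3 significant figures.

d = 1/p = 1/0.01550″ = 64.516 pc.
μ = 198.3 mas/yr = 0.1983 ″/yr.
v_t = 4.740 μ d = 4.740 × 0.1983 × 64.516 = 60.641 km/s.
v = √(v_r² + v_t²) = √(89.08² + 60.641²) = √11612.6 = 107.76 km/s.

108 km/s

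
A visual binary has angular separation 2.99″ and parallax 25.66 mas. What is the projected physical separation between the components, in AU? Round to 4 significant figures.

d = 1/p = 1/0.02566″ = 38.971 pc.
At distance d (pc), an angle of θ arcsec spans θ·d AU: s = 2.99 × 38.971 = 116.52 AU.

116.5 AU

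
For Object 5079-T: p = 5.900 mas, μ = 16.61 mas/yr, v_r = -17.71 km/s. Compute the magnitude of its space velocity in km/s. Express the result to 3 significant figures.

d = 1/p = 1/0.005900″ = 169.49 pc.
μ = 16.61 mas/yr = 0.01661 ″/yr.
v_t = 4.740 μ d = 4.740 × 0.01661 × 169.49 = 13.344 km/s.
v = √(v_r² + v_t²) = √((-17.71)² + 13.344²) = √491.706 = 22.174 km/s.

22.2 km/s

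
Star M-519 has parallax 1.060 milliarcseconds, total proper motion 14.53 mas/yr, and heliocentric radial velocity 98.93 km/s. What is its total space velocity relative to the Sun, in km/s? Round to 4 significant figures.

d = 1/p = 1/0.001060″ = 943.4 pc.
μ = 14.53 mas/yr = 0.01453 ″/yr.
v_t = 4.740 μ d = 4.740 × 0.01453 × 943.4 = 64.974 km/s.
v = √(v_r² + v_t²) = √(98.93² + 64.974²) = √14008.8 = 118.36 km/s.

118.4 km/s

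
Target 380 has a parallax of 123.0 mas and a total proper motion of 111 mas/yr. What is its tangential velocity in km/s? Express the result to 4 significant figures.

4.278 km/s

d = 1/p = 1/0.1230″ = 8.1301 pc.
μ = 111 mas/yr = 0.111 ″/yr.
v_t = 4.74 × μ × d = 4.74 × 0.111 × 8.1301 = 4.2776 km/s.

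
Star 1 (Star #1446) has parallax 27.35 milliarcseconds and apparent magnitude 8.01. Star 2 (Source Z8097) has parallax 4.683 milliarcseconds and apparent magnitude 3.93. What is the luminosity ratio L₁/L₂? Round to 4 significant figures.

d₁ = 1/p₁ = 1/0.02735″ = 36.563 pc; d₂ = 1/p₂ = 1/0.004683″ = 213.54 pc.
M₁ = m₁ − 5 log₁₀ d₁ + 5 = 8.01 − 7.8152 + 5 = 5.1948.
M₂ = 3.93 − 11.6474 + 5 = -2.7174.
L₁/L₂ = 10^(0.4(M₂ − M₁)) = 10^(0.4 × (-7.9122)) = 10^(-3.16488) = 0.0006841.

L₁/L₂ = 0.0006841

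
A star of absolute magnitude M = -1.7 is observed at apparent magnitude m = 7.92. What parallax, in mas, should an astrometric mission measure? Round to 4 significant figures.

m − M = 7.92 − (-1.7) = 9.62.
d = 10^((m−M)/5 + 1) = 10^2.924 = 839.46 pc.
p = 1/d = 1/839.46 = 0.0011912 arcsec = 1.1912 mas.

1.191 mas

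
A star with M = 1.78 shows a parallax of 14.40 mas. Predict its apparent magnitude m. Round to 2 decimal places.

d = 1/p = 1/0.01440″ = 69.444 pc.
m − M = 5 log₁₀ d − 5 = 5 log₁₀(69.444) − 5 = 9.2082 − 5 = 4.2082.
m = M + (m − M) = 1.78 + 4.2082 = 5.99.

m = 5.99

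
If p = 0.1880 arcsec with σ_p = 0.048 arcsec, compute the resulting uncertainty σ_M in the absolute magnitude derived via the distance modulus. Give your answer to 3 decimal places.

M = m − 5 log₁₀ d + 5 = m + 5 log₁₀ p + 5, so ∂M/∂p = 5/(p ln 10).
σ_M = (5/ln 10) · (σ_p/p) = 2.1715 × 0.048/0.1880 = 2.1715 × 0.25532 = 0.55443.

σ_M = 0.554 mag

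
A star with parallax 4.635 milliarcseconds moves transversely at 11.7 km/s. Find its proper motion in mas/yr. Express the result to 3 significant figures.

d = 1/p = 1/0.004635″ = 215.75 pc.
μ = v_t / (4.74 d) = 11.7 / (4.74 × 215.75) = 11.7 / 1022.7 = 0.01144 ″/yr = 11.44 mas/yr.

11.4 mas/yr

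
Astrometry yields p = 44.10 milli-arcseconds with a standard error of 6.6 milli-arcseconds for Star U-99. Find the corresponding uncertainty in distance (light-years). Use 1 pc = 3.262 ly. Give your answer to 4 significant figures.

d = 1/p, so σ_d = σ_p / p².
σ_d = 0.00660 / (0.04410)² = 0.00660 / 0.0019448 = 3.3937 pc = 3.3937 × 3.262 ly = 11.07 ly.

11.07 ly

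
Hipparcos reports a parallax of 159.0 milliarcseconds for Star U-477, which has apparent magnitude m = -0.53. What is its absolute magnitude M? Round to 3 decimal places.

d = 1/p = 1/0.1590″ = 6.2893 pc.
m − M = 5 log₁₀(6.2893) − 5 = 3.9930 − 5 = -1.0070.
M = m − (m − M) = -0.53 − (-1.0070) = 0.477.

M = 0.477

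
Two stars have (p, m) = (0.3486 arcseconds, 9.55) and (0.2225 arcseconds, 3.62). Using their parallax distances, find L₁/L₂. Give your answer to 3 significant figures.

L₁/L₂ = 0.00173

d₁ = 1/p₁ = 1/0.3486″ = 2.8686 pc; d₂ = 1/p₂ = 1/0.2225″ = 4.4944 pc.
M₁ = m₁ − 5 log₁₀ d₁ + 5 = 9.55 − 2.2883 + 5 = 12.2617.
M₂ = 3.62 − 3.2634 + 5 = 5.3566.
L₁/L₂ = 10^(0.4(M₂ − M₁)) = 10^(0.4 × (-6.9051)) = 10^(-2.76204) = 0.0017297.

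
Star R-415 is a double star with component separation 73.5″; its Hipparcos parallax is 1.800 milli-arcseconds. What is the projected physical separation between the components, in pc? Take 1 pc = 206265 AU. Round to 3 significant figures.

d = 1/p = 1/0.001800″ = 555.56 pc.
At distance d (pc), an angle of θ arcsec spans θ·d AU: s = 73.5 × 555.56 = 40834 AU.
= 40834 / 206265 = 0.19797 pc.

0.198 pc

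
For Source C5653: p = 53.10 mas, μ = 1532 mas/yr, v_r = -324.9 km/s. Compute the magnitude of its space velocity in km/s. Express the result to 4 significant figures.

352.5 km/s

d = 1/p = 1/0.05310″ = 18.832 pc.
μ = 1532 mas/yr = 1.532 ″/yr.
v_t = 4.740 μ d = 4.740 × 1.532 × 18.832 = 136.75 km/s.
v = √(v_r² + v_t²) = √((-324.9)² + 136.75²) = √124261 = 352.51 km/s.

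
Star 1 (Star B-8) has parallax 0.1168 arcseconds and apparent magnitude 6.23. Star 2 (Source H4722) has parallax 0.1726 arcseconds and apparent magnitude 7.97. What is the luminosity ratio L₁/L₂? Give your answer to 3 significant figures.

L₁/L₂ = 10.8

d₁ = 1/p₁ = 1/0.1168″ = 8.5616 pc; d₂ = 1/p₂ = 1/0.1726″ = 5.7937 pc.
M₁ = m₁ − 5 log₁₀ d₁ + 5 = 6.23 − 4.6628 + 5 = 6.5672.
M₂ = 7.97 − 3.8148 + 5 = 9.1552.
L₁/L₂ = 10^(0.4(M₂ − M₁)) = 10^(0.4 × 2.5880) = 10^1.03520 = 10.844.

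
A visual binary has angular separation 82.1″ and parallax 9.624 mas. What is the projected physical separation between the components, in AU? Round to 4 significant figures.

8531 AU

d = 1/p = 1/0.009624″ = 103.91 pc.
At distance d (pc), an angle of θ arcsec spans θ·d AU: s = 82.1 × 103.91 = 8531 AU.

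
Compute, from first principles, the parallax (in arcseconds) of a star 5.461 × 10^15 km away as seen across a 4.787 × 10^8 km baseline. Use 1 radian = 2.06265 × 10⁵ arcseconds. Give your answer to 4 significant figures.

0.01808 arcsec

θ ≈ B/d = (4.787 × 10^8) / (5.461 × 10^15) = 8.7658 × 10^-8 rad.
In arcseconds: 8.7658 × 10^-8 × 206265 = 0.018081″.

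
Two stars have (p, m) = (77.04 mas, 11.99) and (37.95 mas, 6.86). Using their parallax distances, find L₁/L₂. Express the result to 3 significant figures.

d₁ = 1/p₁ = 1/0.07704″ = 12.98 pc; d₂ = 1/p₂ = 1/0.03795″ = 26.35 pc.
M₁ = m₁ − 5 log₁₀ d₁ + 5 = 11.99 − 5.5664 + 5 = 11.4236.
M₂ = 6.86 − 7.1039 + 5 = 4.7561.
L₁/L₂ = 10^(0.4(M₂ − M₁)) = 10^(0.4 × (-6.6675)) = 10^(-2.66700) = 0.0021528.

L₁/L₂ = 0.00215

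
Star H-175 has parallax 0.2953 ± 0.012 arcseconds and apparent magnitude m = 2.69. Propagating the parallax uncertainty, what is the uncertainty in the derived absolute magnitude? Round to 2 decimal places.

M = m − 5 log₁₀ d + 5 = m + 5 log₁₀ p + 5, so ∂M/∂p = 5/(p ln 10).
σ_M = (5/ln 10) · (σ_p/p) = 2.1715 × 0.012/0.2953 = 2.1715 × 0.040637 = 0.088243.

σ_M = 0.09 mag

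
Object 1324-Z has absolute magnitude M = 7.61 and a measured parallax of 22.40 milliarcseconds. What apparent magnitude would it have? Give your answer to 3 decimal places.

d = 1/p = 1/0.02240″ = 44.643 pc.
m − M = 5 log₁₀ d − 5 = 5 log₁₀(44.643) − 5 = 8.2488 − 5 = 3.2488.
m = M + (m − M) = 7.61 + 3.2488 = 10.859.

m = 10.859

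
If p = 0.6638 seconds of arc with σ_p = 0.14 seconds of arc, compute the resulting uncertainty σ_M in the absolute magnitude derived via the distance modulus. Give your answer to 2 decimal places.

M = m − 5 log₁₀ d + 5 = m + 5 log₁₀ p + 5, so ∂M/∂p = 5/(p ln 10).
σ_M = (5/ln 10) · (σ_p/p) = 2.1715 × 0.14/0.6638 = 2.1715 × 0.21091 = 0.45799.

σ_M = 0.46 mag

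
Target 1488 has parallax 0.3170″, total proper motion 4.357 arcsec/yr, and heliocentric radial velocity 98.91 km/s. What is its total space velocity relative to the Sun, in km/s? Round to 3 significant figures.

118 km/s

d = 1/p = 1/0.3170″ = 3.1546 pc.
v_t = 4.740 μ d = 4.740 × 4.357 × 3.1546 = 65.149 km/s.
v = √(v_r² + v_t²) = √(98.91² + 65.149²) = √14027.6 = 118.44 km/s.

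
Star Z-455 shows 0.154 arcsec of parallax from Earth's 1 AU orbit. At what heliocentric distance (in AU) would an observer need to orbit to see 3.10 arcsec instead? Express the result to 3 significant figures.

Parallax scales linearly with baseline: p ∝ B, so B = p_target / p_Earth × 1 AU.
B = 3.10 / 0.154 = 20.13 AU.

20.1 AU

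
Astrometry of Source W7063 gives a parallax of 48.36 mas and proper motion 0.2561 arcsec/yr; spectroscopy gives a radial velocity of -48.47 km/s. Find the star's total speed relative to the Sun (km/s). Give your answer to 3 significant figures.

d = 1/p = 1/0.04836″ = 20.678 pc.
v_t = 4.740 μ d = 4.740 × 0.2561 × 20.678 = 25.101 km/s.
v = √(v_r² + v_t²) = √((-48.47)² + 25.101²) = √2979.4 = 54.584 km/s.

54.6 km/s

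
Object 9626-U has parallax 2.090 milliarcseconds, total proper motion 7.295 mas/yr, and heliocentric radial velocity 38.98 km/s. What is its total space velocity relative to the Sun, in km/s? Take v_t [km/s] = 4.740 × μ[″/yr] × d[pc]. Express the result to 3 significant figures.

d = 1/p = 1/0.002090″ = 478.47 pc.
μ = 7.295 mas/yr = 0.007295 ″/yr.
v_t = 4.740 μ d = 4.740 × 0.007295 × 478.47 = 16.545 km/s.
v = √(v_r² + v_t²) = √(38.98² + 16.545²) = √1793.18 = 42.346 km/s.

42.3 km/s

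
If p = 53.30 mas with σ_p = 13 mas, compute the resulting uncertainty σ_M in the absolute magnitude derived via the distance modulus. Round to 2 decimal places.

σ_M = 0.53 mag

M = m − 5 log₁₀ d + 5 = m + 5 log₁₀ p + 5, so ∂M/∂p = 5/(p ln 10).
σ_M = (5/ln 10) · (σ_p/p) = 2.1715 × 13/53.30 = 2.1715 × 0.2439 = 0.52963.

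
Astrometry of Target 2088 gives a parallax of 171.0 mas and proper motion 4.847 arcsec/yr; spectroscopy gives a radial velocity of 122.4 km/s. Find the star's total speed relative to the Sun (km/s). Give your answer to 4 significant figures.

181.8 km/s

d = 1/p = 1/0.1710″ = 5.848 pc.
v_t = 4.740 μ d = 4.740 × 4.847 × 5.848 = 134.36 km/s.
v = √(v_r² + v_t²) = √(122.4² + 134.36²) = √33034.4 = 181.75 km/s.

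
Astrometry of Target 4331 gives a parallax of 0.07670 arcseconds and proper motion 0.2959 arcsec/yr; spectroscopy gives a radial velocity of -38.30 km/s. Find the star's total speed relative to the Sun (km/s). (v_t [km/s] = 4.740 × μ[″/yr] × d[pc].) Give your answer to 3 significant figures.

42.4 km/s

d = 1/p = 1/0.07670″ = 13.038 pc.
v_t = 4.740 μ d = 4.740 × 0.2959 × 13.038 = 18.287 km/s.
v = √(v_r² + v_t²) = √((-38.30)² + 18.287²) = √1801.3 = 42.442 km/s.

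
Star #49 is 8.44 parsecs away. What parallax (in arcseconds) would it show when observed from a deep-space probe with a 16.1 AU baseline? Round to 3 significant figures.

p (arcsec) = B (AU) / d (pc).
p = 16.1 / 8.44 = 1.9076 arcsec.

1.91 arcsec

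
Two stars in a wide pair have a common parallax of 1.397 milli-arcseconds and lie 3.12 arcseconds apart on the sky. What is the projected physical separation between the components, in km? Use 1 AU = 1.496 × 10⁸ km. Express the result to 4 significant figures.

d = 1/p = 1/0.001397″ = 715.82 pc.
At distance d (pc), an angle of θ arcsec spans θ·d AU: s = 3.12 × 715.82 = 2233.4 AU.
= 2233.4 × 1.496 × 10⁸ km = 3.3412 × 10^11 km.

3.341 × 10^11 km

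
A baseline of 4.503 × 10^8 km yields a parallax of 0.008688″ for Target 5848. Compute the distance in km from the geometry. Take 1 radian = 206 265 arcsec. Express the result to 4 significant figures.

1.069 × 10^16 km

θ = 0.008688″ = 0.008688/206265 = 4.2121 × 10^-8 rad.
d = B/θ = (4.503 × 10^8) / (4.2121 × 10^-8) = 1.0691 × 10^16 km.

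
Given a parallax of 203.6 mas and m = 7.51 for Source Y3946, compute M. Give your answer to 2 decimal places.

M = 9.05

d = 1/p = 1/0.2036″ = 4.9116 pc.
m − M = 5 log₁₀(4.9116) − 5 = 3.4561 − 5 = -1.5439.
M = m − (m − M) = 7.51 − (-1.5439) = 9.05.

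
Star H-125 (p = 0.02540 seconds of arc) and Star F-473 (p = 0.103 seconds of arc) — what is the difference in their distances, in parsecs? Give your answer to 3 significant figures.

29.7 pc

d_A = 1/0.02540″ = 39.37 pc; d_B = 1/0.1030″ = 9.7087 pc.
|d_B − d_A| = |9.7087 − 39.37| = 29.661 pc.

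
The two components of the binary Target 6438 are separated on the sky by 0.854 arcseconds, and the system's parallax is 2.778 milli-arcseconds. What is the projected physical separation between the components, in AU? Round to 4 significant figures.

d = 1/p = 1/0.002778″ = 359.97 pc.
At distance d (pc), an angle of θ arcsec spans θ·d AU: s = 0.854 × 359.97 = 307.41 AU.

307.4 AU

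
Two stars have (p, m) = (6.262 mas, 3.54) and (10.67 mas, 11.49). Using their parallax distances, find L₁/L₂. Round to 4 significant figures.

d₁ = 1/p₁ = 1/0.006262″ = 159.69 pc; d₂ = 1/p₂ = 1/0.01067″ = 93.721 pc.
M₁ = m₁ − 5 log₁₀ d₁ + 5 = 3.54 − 11.0164 + 5 = -2.4764.
M₂ = 11.49 − 9.8592 + 5 = 6.6308.
L₁/L₂ = 10^(0.4(M₂ − M₁)) = 10^(0.4 × 9.1072) = 10^3.64288 = 4394.2.

L₁/L₂ = 4394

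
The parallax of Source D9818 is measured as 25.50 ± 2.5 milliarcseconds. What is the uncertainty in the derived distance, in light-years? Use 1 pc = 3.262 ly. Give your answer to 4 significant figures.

d = 1/p, so σ_d = σ_p / p².
σ_d = 0.00250 / (0.02550)² = 0.00250 / 0.00065025 = 3.8447 pc = 3.8447 × 3.262 ly = 12.541 ly.

12.54 ly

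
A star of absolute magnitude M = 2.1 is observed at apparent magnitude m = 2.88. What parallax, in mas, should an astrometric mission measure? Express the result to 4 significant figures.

m − M = 2.88 − 2.1 = 0.78.
d = 10^((m−M)/5 + 1) = 10^1.156 = 14.322 pc.
p = 1/d = 1/14.322 = 0.069823 arcsec = 69.823 mas.

69.82 mas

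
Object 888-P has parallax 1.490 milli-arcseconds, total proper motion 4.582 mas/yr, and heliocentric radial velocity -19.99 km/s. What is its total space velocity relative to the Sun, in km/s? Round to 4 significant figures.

24.74 km/s

d = 1/p = 1/0.001490″ = 671.14 pc.
μ = 4.582 mas/yr = 0.004582 ″/yr.
v_t = 4.740 μ d = 4.740 × 0.004582 × 671.14 = 14.576 km/s.
v = √(v_r² + v_t²) = √((-19.99)² + 14.576²) = √612.06 = 24.74 km/s.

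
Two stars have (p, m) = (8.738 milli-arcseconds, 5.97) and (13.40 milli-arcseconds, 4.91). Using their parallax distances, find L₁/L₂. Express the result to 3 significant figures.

d₁ = 1/p₁ = 1/0.008738″ = 114.44 pc; d₂ = 1/p₂ = 1/0.01340″ = 74.627 pc.
M₁ = m₁ − 5 log₁₀ d₁ + 5 = 5.97 − 10.2929 + 5 = 0.6771.
M₂ = 4.91 − 9.3645 + 5 = 0.5455.
L₁/L₂ = 10^(0.4(M₂ − M₁)) = 10^(0.4 × (-0.1316)) = 10^(-0.05264) = 0.88585.

L₁/L₂ = 0.886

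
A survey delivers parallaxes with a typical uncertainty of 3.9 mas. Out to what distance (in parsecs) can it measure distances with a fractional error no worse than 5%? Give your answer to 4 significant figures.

σ_d/d = σ_p/p, so the condition is σ_p/p ≤ 0.05, i.e. p ≥ σ_p/0.05.
p_min = 3.9/0.05 = 78 mas = 0.078 arcsec.
d_max = 1/p_min = 1/0.078 = 12.821 pc.

12.82 pc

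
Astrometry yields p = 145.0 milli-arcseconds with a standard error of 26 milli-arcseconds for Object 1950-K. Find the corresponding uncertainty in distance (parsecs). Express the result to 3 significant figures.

1.24 pc

d = 1/p, so σ_d = σ_p / p².
σ_d = 0.0260 / (0.1450)² = 0.0260 / 0.021025 = 1.2366 pc.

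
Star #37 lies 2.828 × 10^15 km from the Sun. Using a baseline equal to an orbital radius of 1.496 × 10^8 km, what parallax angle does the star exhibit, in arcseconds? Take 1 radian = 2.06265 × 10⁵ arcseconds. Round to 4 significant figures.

0.01091 arcsec

θ ≈ B/d = (1.496 × 10^8) / (2.828 × 10^15) = 5.2900 × 10^-8 rad.
In arcseconds: 5.2900 × 10^-8 × 206265 = 0.010911″.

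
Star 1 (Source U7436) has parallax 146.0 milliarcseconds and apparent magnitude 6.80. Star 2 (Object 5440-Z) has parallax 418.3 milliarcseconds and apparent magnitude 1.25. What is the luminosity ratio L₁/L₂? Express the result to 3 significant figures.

L₁/L₂ = 0.0495

d₁ = 1/p₁ = 1/0.1460″ = 6.8493 pc; d₂ = 1/p₂ = 1/0.4183″ = 2.3906 pc.
M₁ = m₁ − 5 log₁₀ d₁ + 5 = 6.80 − 4.1782 + 5 = 7.6218.
M₂ = 1.25 − 1.8925 + 5 = 4.3575.
L₁/L₂ = 10^(0.4(M₂ − M₁)) = 10^(0.4 × (-3.2643)) = 10^(-1.30572) = 0.049463.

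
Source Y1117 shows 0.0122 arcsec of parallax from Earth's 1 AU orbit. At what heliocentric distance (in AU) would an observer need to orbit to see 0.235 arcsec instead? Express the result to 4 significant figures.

Parallax scales linearly with baseline: p ∝ B, so B = p_target / p_Earth × 1 AU.
B = 0.235 / 0.0122 = 19.262 AU.

19.26 AU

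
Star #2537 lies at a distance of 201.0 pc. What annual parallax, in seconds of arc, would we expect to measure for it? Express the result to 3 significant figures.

0.00498 arcsec

p = 1/d = 1/201 = 0.0049751 arcsec.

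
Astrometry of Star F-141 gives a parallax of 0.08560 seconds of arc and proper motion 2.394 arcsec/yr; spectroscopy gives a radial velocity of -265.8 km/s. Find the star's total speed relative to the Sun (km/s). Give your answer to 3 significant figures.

d = 1/p = 1/0.08560″ = 11.682 pc.
v_t = 4.740 μ d = 4.740 × 2.394 × 11.682 = 132.56 km/s.
v = √(v_r² + v_t²) = √((-265.8)² + 132.56²) = √88221.8 = 297.02 km/s.

297 km/s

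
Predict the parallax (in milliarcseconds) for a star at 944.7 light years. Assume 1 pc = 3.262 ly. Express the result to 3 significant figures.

d = 944.7 ly ÷ 3.262 = 289.61 pc.
p = 1/d = 1/289.61 = 0.0034529 arcsec.
= 0.0034529 × 1000 = 3.4529 mas.

3.45 mas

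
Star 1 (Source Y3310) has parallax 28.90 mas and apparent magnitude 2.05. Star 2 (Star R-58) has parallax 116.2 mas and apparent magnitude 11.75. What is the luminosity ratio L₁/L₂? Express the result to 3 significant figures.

d₁ = 1/p₁ = 1/0.02890″ = 34.602 pc; d₂ = 1/p₂ = 1/0.1162″ = 8.6059 pc.
M₁ = m₁ − 5 log₁₀ d₁ + 5 = 2.05 − 7.6955 + 5 = -0.6455.
M₂ = 11.75 − 4.6740 + 5 = 12.0760.
L₁/L₂ = 10^(0.4(M₂ − M₁)) = 10^(0.4 × 12.7215) = 10^5.08860 = 1.2263 × 10^5.

L₁/L₂ = 123000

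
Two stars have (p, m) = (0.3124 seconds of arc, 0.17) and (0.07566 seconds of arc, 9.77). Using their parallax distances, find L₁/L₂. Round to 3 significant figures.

L₁/L₂ = 406

d₁ = 1/p₁ = 1/0.3124″ = 3.201 pc; d₂ = 1/p₂ = 1/0.07566″ = 13.217 pc.
M₁ = m₁ − 5 log₁₀ d₁ + 5 = 0.17 − 2.5264 + 5 = 2.6436.
M₂ = 9.77 − 5.6057 + 5 = 9.1643.
L₁/L₂ = 10^(0.4(M₂ − M₁)) = 10^(0.4 × 6.5207) = 10^2.60828 = 405.77.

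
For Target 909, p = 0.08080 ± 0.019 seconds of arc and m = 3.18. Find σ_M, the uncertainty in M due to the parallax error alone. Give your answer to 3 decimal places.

σ_M = 0.511 mag

M = m − 5 log₁₀ d + 5 = m + 5 log₁₀ p + 5, so ∂M/∂p = 5/(p ln 10).
σ_M = (5/ln 10) · (σ_p/p) = 2.1715 × 0.019/0.08080 = 2.1715 × 0.23515 = 0.51063.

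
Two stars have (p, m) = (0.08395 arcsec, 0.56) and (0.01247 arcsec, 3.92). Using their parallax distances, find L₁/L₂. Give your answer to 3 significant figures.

d₁ = 1/p₁ = 1/0.08395″ = 11.912 pc; d₂ = 1/p₂ = 1/0.01247″ = 80.192 pc.
M₁ = m₁ − 5 log₁₀ d₁ + 5 = 0.56 − 5.3799 + 5 = 0.1801.
M₂ = 3.92 − 9.5207 + 5 = -0.6007.
L₁/L₂ = 10^(0.4(M₂ − M₁)) = 10^(0.4 × (-0.7808)) = 10^(-0.31232) = 0.48717.

L₁/L₂ = 0.487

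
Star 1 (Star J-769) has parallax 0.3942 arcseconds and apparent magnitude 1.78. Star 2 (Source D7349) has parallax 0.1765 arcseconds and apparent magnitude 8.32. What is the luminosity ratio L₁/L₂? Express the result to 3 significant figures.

d₁ = 1/p₁ = 1/0.3942″ = 2.5368 pc; d₂ = 1/p₂ = 1/0.1765″ = 5.6657 pc.
M₁ = m₁ − 5 log₁₀ d₁ + 5 = 1.78 − 2.0214 + 5 = 4.7586.
M₂ = 8.32 − 3.7663 + 5 = 9.5537.
L₁/L₂ = 10^(0.4(M₂ − M₁)) = 10^(0.4 × 4.7951) = 10^1.91804 = 82.802.

L₁/L₂ = 82.8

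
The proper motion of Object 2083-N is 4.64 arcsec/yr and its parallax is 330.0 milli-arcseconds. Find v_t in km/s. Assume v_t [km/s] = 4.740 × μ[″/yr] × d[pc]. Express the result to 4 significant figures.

66.65 km/s

d = 1/p = 1/0.3300″ = 3.0303 pc.
v_t = 4.74 × μ × d = 4.74 × 4.64 × 3.0303 = 66.647 km/s.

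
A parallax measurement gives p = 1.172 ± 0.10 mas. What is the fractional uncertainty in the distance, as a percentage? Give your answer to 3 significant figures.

8.53%

For d = 1/p, |σ_d/d| = |σ_p/p|.
σ_p/p = 0.10 / 1.172 = 0.085324 = 8.5324%.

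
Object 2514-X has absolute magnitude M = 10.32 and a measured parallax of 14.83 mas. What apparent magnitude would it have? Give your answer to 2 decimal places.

d = 1/p = 1/0.01483″ = 67.431 pc.
m − M = 5 log₁₀ d − 5 = 5 log₁₀(67.431) − 5 = 9.1443 − 5 = 4.1443.
m = M + (m − M) = 10.32 + 4.1443 = 14.46.

m = 14.46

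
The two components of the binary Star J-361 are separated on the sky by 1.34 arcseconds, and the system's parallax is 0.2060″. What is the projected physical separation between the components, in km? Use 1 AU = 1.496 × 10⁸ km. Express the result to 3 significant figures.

9.73 × 10^8 km

d = 1/p = 1/0.2060″ = 4.8544 pc.
At distance d (pc), an angle of θ arcsec spans θ·d AU: s = 1.34 × 4.8544 = 6.5049 AU.
= 6.5049 × 1.496 × 10⁸ km = 9.7313 × 10^8 km.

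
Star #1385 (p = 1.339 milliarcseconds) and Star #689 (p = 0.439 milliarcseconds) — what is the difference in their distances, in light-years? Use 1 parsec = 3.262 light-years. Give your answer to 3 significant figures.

d_A = 1/0.001339″ = 746.83 pc; d_B = 1/0.0004390″ = 2277.9 pc.
|d_B − d_A| = |2277.9 − 746.83| = 1531.1 pc = 1531.1 × 3.262 ly = 4994.4 ly.

4990 ly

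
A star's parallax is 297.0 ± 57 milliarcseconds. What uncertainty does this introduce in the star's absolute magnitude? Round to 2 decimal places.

σ_M = 0.42 mag

M = m − 5 log₁₀ d + 5 = m + 5 log₁₀ p + 5, so ∂M/∂p = 5/(p ln 10).
σ_M = (5/ln 10) · (σ_p/p) = 2.1715 × 57/297.0 = 2.1715 × 0.19192 = 0.41675.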